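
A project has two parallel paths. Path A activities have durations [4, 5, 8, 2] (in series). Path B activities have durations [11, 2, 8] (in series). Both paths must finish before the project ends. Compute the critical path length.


Path A total = 4 + 5 + 8 + 2 = 19
Path B total = 11 + 2 + 8 = 21
Critical path = longest path = max(19, 21) = 21

21


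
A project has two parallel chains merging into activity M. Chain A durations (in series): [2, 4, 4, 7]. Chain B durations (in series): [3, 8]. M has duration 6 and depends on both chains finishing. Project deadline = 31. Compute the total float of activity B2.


Forward pass: ES(B2) = sum of predecessors on chain B = 3
EF = ES + duration = 3 + 8 = 11
Backward pass: LF(M) = deadline = 31; LS(M) = 31 - 6 = 25
LF(B2) = LS(M) - sum(successors on chain B) = 25 - 0 = 25
LS = LF - duration = 25 - 8 = 17
Total float = LS - ES = 17 - 3 = 14

14


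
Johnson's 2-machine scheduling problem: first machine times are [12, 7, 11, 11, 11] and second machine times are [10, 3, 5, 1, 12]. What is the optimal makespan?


Apply Johnson's rule:
  Group 1 (a <= b): [(5, 11, 12)]
  Group 2 (a > b): [(1, 12, 10), (3, 11, 5), (2, 7, 3), (4, 11, 1)]
Optimal job order: [5, 1, 3, 2, 4]
Schedule:
  Job 5: M1 done at 11, M2 done at 23
  Job 1: M1 done at 23, M2 done at 33
  Job 3: M1 done at 34, M2 done at 39
  Job 2: M1 done at 41, M2 done at 44
  Job 4: M1 done at 52, M2 done at 53
Makespan = 53

53


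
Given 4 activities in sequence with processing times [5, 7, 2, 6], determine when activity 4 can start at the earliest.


Activity 4 starts after activities 1 through 3 complete.
Predecessor durations: [5, 7, 2]
ES = 5 + 7 + 2 = 14

14


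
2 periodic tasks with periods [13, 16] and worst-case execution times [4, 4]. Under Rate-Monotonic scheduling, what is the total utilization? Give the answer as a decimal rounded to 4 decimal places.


Compute individual utilizations (exact fractions):
  Task 1: C/T = 4/13 (approx. 0.3077)
  Task 2: C/T = 4/16 = 1/4 (approx. 0.25)
Total utilization U = 4/13 + 1/4 = 29/52
Rounded to 4 decimal places: U = 0.5577
RM (Liu & Layland) bound for 2 tasks = 0.828427; compare with U = 29/52 (approx. 0.557692)
U <= bound, so schedulable by RM sufficient condition.

0.5577


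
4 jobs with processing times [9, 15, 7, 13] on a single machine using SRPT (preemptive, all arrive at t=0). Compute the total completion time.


Since all jobs arrive at t=0, SRPT equals SPT ordering.
SPT order: [7, 9, 13, 15]
Completion times:
  Job 1: p=7, C=7
  Job 2: p=9, C=16
  Job 3: p=13, C=29
  Job 4: p=15, C=44
Total completion time = 7 + 16 + 29 + 44 = 96

96


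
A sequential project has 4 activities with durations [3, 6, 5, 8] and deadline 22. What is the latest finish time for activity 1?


LF(activity 1) = deadline - sum of successor durations
Successors: activities 2 through 4 with durations [6, 5, 8]
Sum of successor durations = 19
LF = 22 - 19 = 3

3


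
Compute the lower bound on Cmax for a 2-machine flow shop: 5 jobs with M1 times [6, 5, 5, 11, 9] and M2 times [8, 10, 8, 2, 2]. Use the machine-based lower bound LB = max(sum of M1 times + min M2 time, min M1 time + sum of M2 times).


LB1 = sum(M1 times) + min(M2 times) = 36 + 2 = 38
LB2 = min(M1 times) + sum(M2 times) = 5 + 30 = 35
Lower bound = max(LB1, LB2) = max(38, 35) = 38

38


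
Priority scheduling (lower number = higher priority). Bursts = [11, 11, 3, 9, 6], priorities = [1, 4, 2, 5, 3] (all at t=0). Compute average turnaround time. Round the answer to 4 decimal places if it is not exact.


Sort by priority (ascending = highest first):
Order: [(1, 11), (2, 3), (3, 6), (4, 11), (5, 9)]
Completion times:
  Priority 1, burst=11, C=11
  Priority 2, burst=3, C=14
  Priority 3, burst=6, C=20
  Priority 4, burst=11, C=31
  Priority 5, burst=9, C=40
Average turnaround = 116/5 = 23.2

23.2


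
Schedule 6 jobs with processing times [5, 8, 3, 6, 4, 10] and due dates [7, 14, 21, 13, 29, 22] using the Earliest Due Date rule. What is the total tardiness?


Sort by due date (EDD order): [(5, 7), (6, 13), (8, 14), (3, 21), (10, 22), (4, 29)]
Compute completion times and tardiness:
  Job 1: p=5, d=7, C=5, tardiness=max(0,5-7)=0
  Job 2: p=6, d=13, C=11, tardiness=max(0,11-13)=0
  Job 3: p=8, d=14, C=19, tardiness=max(0,19-14)=5
  Job 4: p=3, d=21, C=22, tardiness=max(0,22-21)=1
  Job 5: p=10, d=22, C=32, tardiness=max(0,32-22)=10
  Job 6: p=4, d=29, C=36, tardiness=max(0,36-29)=7
Total tardiness = 23

23


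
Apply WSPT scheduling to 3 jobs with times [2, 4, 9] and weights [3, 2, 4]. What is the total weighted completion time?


Compute p/w ratios and sort ascending (WSPT): [(2, 3), (4, 2), (9, 4)]
Compute weighted completion times:
  Job (p=2,w=3): C=2, w*C=3*2=6
  Job (p=4,w=2): C=6, w*C=2*6=12
  Job (p=9,w=4): C=15, w*C=4*15=60
Total weighted completion time = 78

78


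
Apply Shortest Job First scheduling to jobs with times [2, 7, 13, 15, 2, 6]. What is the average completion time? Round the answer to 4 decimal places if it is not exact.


SJF order (ascending): [2, 2, 6, 7, 13, 15]
Completion times:
  Job 1: burst=2, C=2
  Job 2: burst=2, C=4
  Job 3: burst=6, C=10
  Job 4: burst=7, C=17
  Job 5: burst=13, C=30
  Job 6: burst=15, C=45
Average completion = 108/6 = 18.0

18.0


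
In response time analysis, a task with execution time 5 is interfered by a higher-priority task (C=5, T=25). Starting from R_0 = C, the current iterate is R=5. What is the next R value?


R_next = C + ceil(R_prev / T_hp) * C_hp
ceil(5 / 25) = ceil(0.2) = 1
Interference = 1 * 5 = 5
R_next = 5 + 5 = 10

10


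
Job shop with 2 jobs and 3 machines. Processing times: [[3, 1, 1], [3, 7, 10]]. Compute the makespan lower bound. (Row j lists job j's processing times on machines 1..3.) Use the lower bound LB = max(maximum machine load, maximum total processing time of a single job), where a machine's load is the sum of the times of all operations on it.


Machine loads:
  Machine 1: 3 + 3 = 6
  Machine 2: 1 + 7 = 8
  Machine 3: 1 + 10 = 11
Max machine load = 11
Job totals:
  Job 1: 5
  Job 2: 20
Max job total = 20
Lower bound = max(11, 20) = 20

20


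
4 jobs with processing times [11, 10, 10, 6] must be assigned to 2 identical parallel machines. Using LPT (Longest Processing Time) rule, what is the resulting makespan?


Sort jobs in decreasing order (LPT): [11, 10, 10, 6]
Assign each job to the least loaded machine:
  Machine 1: jobs [11, 6], load = 17
  Machine 2: jobs [10, 10], load = 20
Makespan = max load = 20

20


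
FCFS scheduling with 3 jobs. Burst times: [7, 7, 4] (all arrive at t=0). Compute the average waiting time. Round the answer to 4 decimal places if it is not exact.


FCFS order (as given): [7, 7, 4]
Waiting times:
  Job 1: wait = 0
  Job 2: wait = 7
  Job 3: wait = 14
Sum of waiting times = 21
Average waiting time = 21/3 = 7.0

7.0


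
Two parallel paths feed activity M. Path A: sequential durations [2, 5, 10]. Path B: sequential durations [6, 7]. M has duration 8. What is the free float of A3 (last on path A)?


ES(A3) = sum of predecessors on chain A = 7
EF(A3) = ES + duration = 7 + 10 = 17
Successor of A3 is M. ES(M) = max(sum(A), sum(B)) = max(17, 13) = 17
Free float = ES(successor) - EF(current) = 17 - 17 = 0

0


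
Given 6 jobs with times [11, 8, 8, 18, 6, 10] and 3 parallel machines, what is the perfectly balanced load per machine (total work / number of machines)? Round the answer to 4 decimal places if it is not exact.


Total processing time = 11 + 8 + 8 + 18 + 6 + 10 = 61
Number of machines = 3
Ideal balanced load = 61 / 3 = 20.3333

20.3333


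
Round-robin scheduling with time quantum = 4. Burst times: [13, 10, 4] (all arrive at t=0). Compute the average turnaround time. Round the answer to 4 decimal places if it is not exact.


Time quantum = 4
Execution trace:
  J1 runs 4 units, time = 4
  J2 runs 4 units, time = 8
  J3 runs 4 units, time = 12
  J1 runs 4 units, time = 16
  J2 runs 4 units, time = 20
  J1 runs 4 units, time = 24
  J2 runs 2 units, time = 26
  J1 runs 1 units, time = 27
Finish times: [27, 26, 12]
Average turnaround = 65/3 = 21.6667

21.6667


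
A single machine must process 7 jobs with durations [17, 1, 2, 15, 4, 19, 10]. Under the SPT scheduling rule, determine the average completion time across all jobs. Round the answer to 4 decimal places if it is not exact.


Sort jobs by processing time (SPT order): [1, 2, 4, 10, 15, 17, 19]
Compute completion times sequentially:
  Job 1: processing = 1, completes at 1
  Job 2: processing = 2, completes at 3
  Job 3: processing = 4, completes at 7
  Job 4: processing = 10, completes at 17
  Job 5: processing = 15, completes at 32
  Job 6: processing = 17, completes at 49
  Job 7: processing = 19, completes at 68
Sum of completion times = 177
Average completion time = 177/7 = 25.2857

25.2857


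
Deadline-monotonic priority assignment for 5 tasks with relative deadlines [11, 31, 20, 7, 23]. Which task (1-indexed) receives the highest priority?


Sort tasks by relative deadline (ascending):
  Task 4: deadline = 7
  Task 1: deadline = 11
  Task 3: deadline = 20
  Task 5: deadline = 23
  Task 2: deadline = 31
Priority order (highest first): [4, 1, 3, 5, 2]
Highest priority task = 4

4


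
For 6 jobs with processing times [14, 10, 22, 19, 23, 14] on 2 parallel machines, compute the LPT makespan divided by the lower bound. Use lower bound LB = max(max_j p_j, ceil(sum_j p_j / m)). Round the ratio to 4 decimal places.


LPT order: [23, 22, 19, 14, 14, 10]
Machine loads after assignment: [51, 51]
LPT makespan = 51
Lower bound = max(max_job, ceil(total/2)) = max(23, 51) = 51
Ratio = 51 / 51 = 1.0

1.0


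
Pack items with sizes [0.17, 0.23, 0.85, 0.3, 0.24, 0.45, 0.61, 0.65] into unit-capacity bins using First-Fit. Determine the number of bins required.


Place items sequentially using First-Fit:
  Item 0.17 -> new Bin 1
  Item 0.23 -> Bin 1 (now 0.4)
  Item 0.85 -> new Bin 2
  Item 0.3 -> Bin 1 (now 0.7)
  Item 0.24 -> Bin 1 (now 0.94)
  Item 0.45 -> new Bin 3
  Item 0.61 -> new Bin 4
  Item 0.65 -> new Bin 5
Total bins used = 5

5


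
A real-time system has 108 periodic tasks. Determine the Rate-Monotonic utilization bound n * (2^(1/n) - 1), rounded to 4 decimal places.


Compute 2^(1/108) = 1.0064386691
Subtract 1: 1.0064386691 - 1 = 0.0064386691
Multiply by n: 108 * 0.0064386691 = 0.6953762628
Round to 4 dp: 0.6954

0.6954


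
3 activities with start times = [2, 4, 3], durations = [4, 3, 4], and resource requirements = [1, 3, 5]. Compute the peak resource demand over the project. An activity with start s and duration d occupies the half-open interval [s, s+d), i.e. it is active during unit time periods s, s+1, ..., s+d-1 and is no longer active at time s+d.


Each activity i is active on [start_i, start_i + duration_i).
Compute total resource usage per time slot:
  t=0: active resources = [], total = 0
  t=1: active resources = [], total = 0
  t=2: active resources = [1], total = 1
  t=3: active resources = [1, 5], total = 6
  t=4: active resources = [1, 3, 5], total = 9
  t=5: active resources = [1, 3, 5], total = 9
  t=6: active resources = [3, 5], total = 8
Peak resource demand = 9

9


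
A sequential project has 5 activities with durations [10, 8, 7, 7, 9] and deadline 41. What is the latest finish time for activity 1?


LF(activity 1) = deadline - sum of successor durations
Successors: activities 2 through 5 with durations [8, 7, 7, 9]
Sum of successor durations = 31
LF = 41 - 31 = 10

10


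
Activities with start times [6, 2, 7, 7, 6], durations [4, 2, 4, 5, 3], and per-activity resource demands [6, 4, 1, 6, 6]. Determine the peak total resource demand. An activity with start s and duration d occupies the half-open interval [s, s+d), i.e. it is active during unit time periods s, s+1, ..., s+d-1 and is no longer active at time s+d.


Each activity i is active on [start_i, start_i + duration_i).
Compute total resource usage per time slot:
  t=0: active resources = [], total = 0
  t=1: active resources = [], total = 0
  t=2: active resources = [4], total = 4
  t=3: active resources = [4], total = 4
  t=4: active resources = [], total = 0
  t=5: active resources = [], total = 0
  t=6: active resources = [6, 6], total = 12
  t=7: active resources = [6, 1, 6, 6], total = 19
  t=8: active resources = [6, 1, 6, 6], total = 19
  t=9: active resources = [6, 1, 6], total = 13
  t=10: active resources = [1, 6], total = 7
  t=11: active resources = [6], total = 6
Peak resource demand = 19

19


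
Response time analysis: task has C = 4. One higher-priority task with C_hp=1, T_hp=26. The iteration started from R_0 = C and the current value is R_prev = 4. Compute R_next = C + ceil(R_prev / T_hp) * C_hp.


R_next = C + ceil(R_prev / T_hp) * C_hp
ceil(4 / 26) = ceil(0.1538) = 1
Interference = 1 * 1 = 1
R_next = 4 + 1 = 5

5


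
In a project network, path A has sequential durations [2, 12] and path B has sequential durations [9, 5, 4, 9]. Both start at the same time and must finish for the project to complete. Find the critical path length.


Path A total = 2 + 12 = 14
Path B total = 9 + 5 + 4 + 9 = 27
Critical path = longest path = max(14, 27) = 27

27


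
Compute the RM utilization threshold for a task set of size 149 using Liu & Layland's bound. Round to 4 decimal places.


Compute 2^(1/149) = 1.0046628318
Subtract 1: 1.0046628318 - 1 = 0.0046628318
Multiply by n: 149 * 0.0046628318 = 0.6947619382
Round to 4 dp: 0.6948

0.6948


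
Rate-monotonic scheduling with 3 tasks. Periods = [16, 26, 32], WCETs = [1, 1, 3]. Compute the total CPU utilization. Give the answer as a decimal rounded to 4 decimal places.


Compute individual utilizations (exact fractions):
  Task 1: C/T = 1/16 (approx. 0.0625)
  Task 2: C/T = 1/26 (approx. 0.0385)
  Task 3: C/T = 3/32 (approx. 0.0938)
Total utilization U = 1/16 + 1/26 + 3/32 = 81/416
Rounded to 4 decimal places: U = 0.1947
RM (Liu & Layland) bound for 3 tasks = 0.779763; compare with U = 81/416 (approx. 0.194712)
U <= bound, so schedulable by RM sufficient condition.

0.1947


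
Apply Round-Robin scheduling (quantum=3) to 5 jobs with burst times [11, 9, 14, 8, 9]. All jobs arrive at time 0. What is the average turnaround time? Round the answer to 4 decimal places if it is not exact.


Time quantum = 3
Execution trace:
  J1 runs 3 units, time = 3
  J2 runs 3 units, time = 6
  J3 runs 3 units, time = 9
  J4 runs 3 units, time = 12
  J5 runs 3 units, time = 15
  J1 runs 3 units, time = 18
  J2 runs 3 units, time = 21
  J3 runs 3 units, time = 24
  J4 runs 3 units, time = 27
  J5 runs 3 units, time = 30
  J1 runs 3 units, time = 33
  J2 runs 3 units, time = 36
  J3 runs 3 units, time = 39
  J4 runs 2 units, time = 41
  J5 runs 3 units, time = 44
  J1 runs 2 units, time = 46
  J3 runs 3 units, time = 49
  J3 runs 2 units, time = 51
Finish times: [46, 36, 51, 41, 44]
Average turnaround = 218/5 = 43.6

43.6


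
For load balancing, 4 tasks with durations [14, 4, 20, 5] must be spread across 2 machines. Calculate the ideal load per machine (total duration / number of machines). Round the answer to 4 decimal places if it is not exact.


Total processing time = 14 + 4 + 20 + 5 = 43
Number of machines = 2
Ideal balanced load = 43 / 2 = 21.5

21.5


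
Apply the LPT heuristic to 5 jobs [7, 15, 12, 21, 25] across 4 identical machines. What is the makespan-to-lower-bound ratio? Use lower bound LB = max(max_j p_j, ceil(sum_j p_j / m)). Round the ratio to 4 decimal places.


LPT order: [25, 21, 15, 12, 7]
Machine loads after assignment: [25, 21, 15, 19]
LPT makespan = 25
Lower bound = max(max_job, ceil(total/4)) = max(25, 20) = 25
Ratio = 25 / 25 = 1.0

1.0


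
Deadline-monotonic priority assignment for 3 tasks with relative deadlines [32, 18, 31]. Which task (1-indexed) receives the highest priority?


Sort tasks by relative deadline (ascending):
  Task 2: deadline = 18
  Task 3: deadline = 31
  Task 1: deadline = 32
Priority order (highest first): [2, 3, 1]
Highest priority task = 2

2


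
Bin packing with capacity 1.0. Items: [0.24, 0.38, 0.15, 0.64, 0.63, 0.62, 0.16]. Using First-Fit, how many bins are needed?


Place items sequentially using First-Fit:
  Item 0.24 -> new Bin 1
  Item 0.38 -> Bin 1 (now 0.62)
  Item 0.15 -> Bin 1 (now 0.77)
  Item 0.64 -> new Bin 2
  Item 0.63 -> new Bin 3
  Item 0.62 -> new Bin 4
  Item 0.16 -> Bin 1 (now 0.93)
Total bins used = 4

4


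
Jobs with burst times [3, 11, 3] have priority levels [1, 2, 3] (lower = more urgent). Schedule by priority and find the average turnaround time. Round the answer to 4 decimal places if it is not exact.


Sort by priority (ascending = highest first):
Order: [(1, 3), (2, 11), (3, 3)]
Completion times:
  Priority 1, burst=3, C=3
  Priority 2, burst=11, C=14
  Priority 3, burst=3, C=17
Average turnaround = 34/3 = 11.3333

11.3333


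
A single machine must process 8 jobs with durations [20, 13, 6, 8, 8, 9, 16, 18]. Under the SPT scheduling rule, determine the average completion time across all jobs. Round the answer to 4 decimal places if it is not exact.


Sort jobs by processing time (SPT order): [6, 8, 8, 9, 13, 16, 18, 20]
Compute completion times sequentially:
  Job 1: processing = 6, completes at 6
  Job 2: processing = 8, completes at 14
  Job 3: processing = 8, completes at 22
  Job 4: processing = 9, completes at 31
  Job 5: processing = 13, completes at 44
  Job 6: processing = 16, completes at 60
  Job 7: processing = 18, completes at 78
  Job 8: processing = 20, completes at 98
Sum of completion times = 353
Average completion time = 353/8 = 44.125

44.125


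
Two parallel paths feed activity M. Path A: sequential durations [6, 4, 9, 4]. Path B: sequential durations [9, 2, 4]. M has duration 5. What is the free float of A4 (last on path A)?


ES(A4) = sum of predecessors on chain A = 19
EF(A4) = ES + duration = 19 + 4 = 23
Successor of A4 is M. ES(M) = max(sum(A), sum(B)) = max(23, 15) = 23
Free float = ES(successor) - EF(current) = 23 - 23 = 0

0


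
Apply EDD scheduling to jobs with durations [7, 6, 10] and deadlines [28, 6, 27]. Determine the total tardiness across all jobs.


Sort by due date (EDD order): [(6, 6), (10, 27), (7, 28)]
Compute completion times and tardiness:
  Job 1: p=6, d=6, C=6, tardiness=max(0,6-6)=0
  Job 2: p=10, d=27, C=16, tardiness=max(0,16-27)=0
  Job 3: p=7, d=28, C=23, tardiness=max(0,23-28)=0
Total tardiness = 0

0


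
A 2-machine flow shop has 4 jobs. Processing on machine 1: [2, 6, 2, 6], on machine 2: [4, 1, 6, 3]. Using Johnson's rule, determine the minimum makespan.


Apply Johnson's rule:
  Group 1 (a <= b): [(1, 2, 4), (3, 2, 6)]
  Group 2 (a > b): [(4, 6, 3), (2, 6, 1)]
Optimal job order: [1, 3, 4, 2]
Schedule:
  Job 1: M1 done at 2, M2 done at 6
  Job 3: M1 done at 4, M2 done at 12
  Job 4: M1 done at 10, M2 done at 15
  Job 2: M1 done at 16, M2 done at 17
Makespan = 17

17


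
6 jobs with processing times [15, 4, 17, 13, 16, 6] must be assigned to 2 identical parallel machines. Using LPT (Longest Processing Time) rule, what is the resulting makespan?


Sort jobs in decreasing order (LPT): [17, 16, 15, 13, 6, 4]
Assign each job to the least loaded machine:
  Machine 1: jobs [17, 13, 6], load = 36
  Machine 2: jobs [16, 15, 4], load = 35
Makespan = max load = 36

36


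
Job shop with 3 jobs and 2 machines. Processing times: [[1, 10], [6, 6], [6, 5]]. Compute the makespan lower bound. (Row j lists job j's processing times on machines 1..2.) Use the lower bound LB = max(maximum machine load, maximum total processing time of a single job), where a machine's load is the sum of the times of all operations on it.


Machine loads:
  Machine 1: 1 + 6 + 6 = 13
  Machine 2: 10 + 6 + 5 = 21
Max machine load = 21
Job totals:
  Job 1: 11
  Job 2: 12
  Job 3: 11
Max job total = 12
Lower bound = max(21, 12) = 21

21


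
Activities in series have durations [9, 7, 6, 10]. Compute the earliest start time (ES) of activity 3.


Activity 3 starts after activities 1 through 2 complete.
Predecessor durations: [9, 7]
ES = 9 + 7 = 16

16


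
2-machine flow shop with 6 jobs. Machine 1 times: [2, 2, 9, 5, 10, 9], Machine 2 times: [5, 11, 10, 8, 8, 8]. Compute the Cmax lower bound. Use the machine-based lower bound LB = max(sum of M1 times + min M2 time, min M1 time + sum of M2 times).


LB1 = sum(M1 times) + min(M2 times) = 37 + 5 = 42
LB2 = min(M1 times) + sum(M2 times) = 2 + 50 = 52
Lower bound = max(LB1, LB2) = max(42, 52) = 52

52


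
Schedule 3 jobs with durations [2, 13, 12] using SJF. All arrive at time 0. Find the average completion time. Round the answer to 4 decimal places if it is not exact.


SJF order (ascending): [2, 12, 13]
Completion times:
  Job 1: burst=2, C=2
  Job 2: burst=12, C=14
  Job 3: burst=13, C=27
Average completion = 43/3 = 14.3333

14.3333


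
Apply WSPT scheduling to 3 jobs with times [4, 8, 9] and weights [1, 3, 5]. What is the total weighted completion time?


Compute p/w ratios and sort ascending (WSPT): [(9, 5), (8, 3), (4, 1)]
Compute weighted completion times:
  Job (p=9,w=5): C=9, w*C=5*9=45
  Job (p=8,w=3): C=17, w*C=3*17=51
  Job (p=4,w=1): C=21, w*C=1*21=21
Total weighted completion time = 117

117


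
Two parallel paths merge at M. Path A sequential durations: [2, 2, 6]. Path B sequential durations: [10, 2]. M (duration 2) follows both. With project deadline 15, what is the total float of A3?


Forward pass: ES(A3) = sum of predecessors on chain A = 4
EF = ES + duration = 4 + 6 = 10
Backward pass: LF(M) = deadline = 15; LS(M) = 15 - 2 = 13
LF(A3) = LS(M) - sum(successors on chain A) = 13 - 0 = 13
LS = LF - duration = 13 - 6 = 7
Total float = LS - ES = 7 - 4 = 3

3


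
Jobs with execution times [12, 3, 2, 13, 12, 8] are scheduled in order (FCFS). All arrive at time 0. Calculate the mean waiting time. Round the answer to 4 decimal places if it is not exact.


FCFS order (as given): [12, 3, 2, 13, 12, 8]
Waiting times:
  Job 1: wait = 0
  Job 2: wait = 12
  Job 3: wait = 15
  Job 4: wait = 17
  Job 5: wait = 30
  Job 6: wait = 42
Sum of waiting times = 116
Average waiting time = 116/6 = 19.3333

19.3333


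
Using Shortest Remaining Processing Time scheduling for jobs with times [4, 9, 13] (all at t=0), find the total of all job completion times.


Since all jobs arrive at t=0, SRPT equals SPT ordering.
SPT order: [4, 9, 13]
Completion times:
  Job 1: p=4, C=4
  Job 2: p=9, C=13
  Job 3: p=13, C=26
Total completion time = 4 + 13 + 26 = 43

43


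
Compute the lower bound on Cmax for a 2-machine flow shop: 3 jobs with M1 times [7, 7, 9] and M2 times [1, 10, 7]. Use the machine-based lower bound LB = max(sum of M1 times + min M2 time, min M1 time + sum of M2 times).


LB1 = sum(M1 times) + min(M2 times) = 23 + 1 = 24
LB2 = min(M1 times) + sum(M2 times) = 7 + 18 = 25
Lower bound = max(LB1, LB2) = max(24, 25) = 25

25


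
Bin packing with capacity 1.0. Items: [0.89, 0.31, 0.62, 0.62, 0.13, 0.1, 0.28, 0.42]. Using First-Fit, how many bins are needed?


Place items sequentially using First-Fit:
  Item 0.89 -> new Bin 1
  Item 0.31 -> new Bin 2
  Item 0.62 -> Bin 2 (now 0.93)
  Item 0.62 -> new Bin 3
  Item 0.13 -> Bin 3 (now 0.75)
  Item 0.1 -> Bin 1 (now 0.99)
  Item 0.28 -> new Bin 4
  Item 0.42 -> Bin 4 (now 0.7)
Total bins used = 4

4


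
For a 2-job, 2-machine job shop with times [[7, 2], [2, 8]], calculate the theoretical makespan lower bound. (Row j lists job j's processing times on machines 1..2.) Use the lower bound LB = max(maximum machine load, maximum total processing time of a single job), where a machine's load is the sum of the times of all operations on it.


Machine loads:
  Machine 1: 7 + 2 = 9
  Machine 2: 2 + 8 = 10
Max machine load = 10
Job totals:
  Job 1: 9
  Job 2: 10
Max job total = 10
Lower bound = max(10, 10) = 10

10


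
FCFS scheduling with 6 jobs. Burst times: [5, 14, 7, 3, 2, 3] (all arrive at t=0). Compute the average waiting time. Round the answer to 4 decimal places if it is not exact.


FCFS order (as given): [5, 14, 7, 3, 2, 3]
Waiting times:
  Job 1: wait = 0
  Job 2: wait = 5
  Job 3: wait = 19
  Job 4: wait = 26
  Job 5: wait = 29
  Job 6: wait = 31
Sum of waiting times = 110
Average waiting time = 110/6 = 18.3333

18.3333


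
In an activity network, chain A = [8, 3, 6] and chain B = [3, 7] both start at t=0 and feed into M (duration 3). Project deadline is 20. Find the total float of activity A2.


Forward pass: ES(A2) = sum of predecessors on chain A = 8
EF = ES + duration = 8 + 3 = 11
Backward pass: LF(M) = deadline = 20; LS(M) = 20 - 3 = 17
LF(A2) = LS(M) - sum(successors on chain A) = 17 - 6 = 11
LS = LF - duration = 11 - 3 = 8
Total float = LS - ES = 8 - 8 = 0

0


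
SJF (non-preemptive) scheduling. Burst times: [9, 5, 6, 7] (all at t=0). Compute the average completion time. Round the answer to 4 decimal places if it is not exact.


SJF order (ascending): [5, 6, 7, 9]
Completion times:
  Job 1: burst=5, C=5
  Job 2: burst=6, C=11
  Job 3: burst=7, C=18
  Job 4: burst=9, C=27
Average completion = 61/4 = 15.25

15.25


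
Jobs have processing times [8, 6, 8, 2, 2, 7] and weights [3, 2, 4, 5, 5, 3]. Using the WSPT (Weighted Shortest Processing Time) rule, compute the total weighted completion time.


Compute p/w ratios and sort ascending (WSPT): [(2, 5), (2, 5), (8, 4), (7, 3), (8, 3), (6, 2)]
Compute weighted completion times:
  Job (p=2,w=5): C=2, w*C=5*2=10
  Job (p=2,w=5): C=4, w*C=5*4=20
  Job (p=8,w=4): C=12, w*C=4*12=48
  Job (p=7,w=3): C=19, w*C=3*19=57
  Job (p=8,w=3): C=27, w*C=3*27=81
  Job (p=6,w=2): C=33, w*C=2*33=66
Total weighted completion time = 282

282


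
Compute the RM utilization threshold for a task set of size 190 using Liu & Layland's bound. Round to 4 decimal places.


Compute 2^(1/190) = 1.0036548056
Subtract 1: 1.0036548056 - 1 = 0.0036548056
Multiply by n: 190 * 0.0036548056 = 0.6944130640
Round to 4 dp: 0.6944

0.6944


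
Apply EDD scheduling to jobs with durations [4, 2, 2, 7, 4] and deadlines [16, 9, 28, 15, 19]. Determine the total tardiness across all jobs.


Sort by due date (EDD order): [(2, 9), (7, 15), (4, 16), (4, 19), (2, 28)]
Compute completion times and tardiness:
  Job 1: p=2, d=9, C=2, tardiness=max(0,2-9)=0
  Job 2: p=7, d=15, C=9, tardiness=max(0,9-15)=0
  Job 3: p=4, d=16, C=13, tardiness=max(0,13-16)=0
  Job 4: p=4, d=19, C=17, tardiness=max(0,17-19)=0
  Job 5: p=2, d=28, C=19, tardiness=max(0,19-28)=0
Total tardiness = 0

0


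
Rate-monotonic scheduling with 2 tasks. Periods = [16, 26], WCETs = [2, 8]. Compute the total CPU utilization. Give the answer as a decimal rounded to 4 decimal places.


Compute individual utilizations (exact fractions):
  Task 1: C/T = 2/16 = 1/8 (approx. 0.125)
  Task 2: C/T = 8/26 = 4/13 (approx. 0.3077)
Total utilization U = 1/8 + 4/13 = 45/104
Rounded to 4 decimal places: U = 0.4327
RM (Liu & Layland) bound for 2 tasks = 0.828427; compare with U = 45/104 (approx. 0.432692)
U <= bound, so schedulable by RM sufficient condition.

0.4327


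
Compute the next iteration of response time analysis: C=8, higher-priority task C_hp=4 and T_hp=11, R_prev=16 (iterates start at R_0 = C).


R_next = C + ceil(R_prev / T_hp) * C_hp
ceil(16 / 11) = ceil(1.4545) = 2
Interference = 2 * 4 = 8
R_next = 8 + 8 = 16
R_next = R_prev, so the iteration has converged (response time = 16).

16


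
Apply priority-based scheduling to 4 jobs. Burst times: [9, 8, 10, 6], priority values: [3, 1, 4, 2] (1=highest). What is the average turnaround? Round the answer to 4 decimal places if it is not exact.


Sort by priority (ascending = highest first):
Order: [(1, 8), (2, 6), (3, 9), (4, 10)]
Completion times:
  Priority 1, burst=8, C=8
  Priority 2, burst=6, C=14
  Priority 3, burst=9, C=23
  Priority 4, burst=10, C=33
Average turnaround = 78/4 = 19.5

19.5


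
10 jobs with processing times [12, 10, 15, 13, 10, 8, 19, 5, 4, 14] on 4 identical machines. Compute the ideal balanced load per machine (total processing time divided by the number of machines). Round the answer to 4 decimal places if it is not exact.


Total processing time = 12 + 10 + 15 + 13 + 10 + 8 + 19 + 5 + 4 + 14 = 110
Number of machines = 4
Ideal balanced load = 110 / 4 = 27.5

27.5


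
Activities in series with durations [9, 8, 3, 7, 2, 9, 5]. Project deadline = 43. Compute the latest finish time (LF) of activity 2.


LF(activity 2) = deadline - sum of successor durations
Successors: activities 3 through 7 with durations [3, 7, 2, 9, 5]
Sum of successor durations = 26
LF = 43 - 26 = 17

17


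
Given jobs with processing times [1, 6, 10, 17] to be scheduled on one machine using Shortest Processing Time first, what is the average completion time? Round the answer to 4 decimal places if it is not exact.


Sort jobs by processing time (SPT order): [1, 6, 10, 17]
Compute completion times sequentially:
  Job 1: processing = 1, completes at 1
  Job 2: processing = 6, completes at 7
  Job 3: processing = 10, completes at 17
  Job 4: processing = 17, completes at 34
Sum of completion times = 59
Average completion time = 59/4 = 14.75

14.75


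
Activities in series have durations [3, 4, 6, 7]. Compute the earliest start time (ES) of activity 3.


Activity 3 starts after activities 1 through 2 complete.
Predecessor durations: [3, 4]
ES = 3 + 4 = 7

7


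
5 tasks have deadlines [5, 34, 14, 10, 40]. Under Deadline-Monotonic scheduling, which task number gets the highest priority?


Sort tasks by relative deadline (ascending):
  Task 1: deadline = 5
  Task 4: deadline = 10
  Task 3: deadline = 14
  Task 2: deadline = 34
  Task 5: deadline = 40
Priority order (highest first): [1, 4, 3, 2, 5]
Highest priority task = 1

1


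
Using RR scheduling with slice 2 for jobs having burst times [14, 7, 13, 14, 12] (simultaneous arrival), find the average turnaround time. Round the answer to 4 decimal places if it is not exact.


Time quantum = 2
Execution trace:
  J1 runs 2 units, time = 2
  J2 runs 2 units, time = 4
  J3 runs 2 units, time = 6
  J4 runs 2 units, time = 8
  J5 runs 2 units, time = 10
  J1 runs 2 units, time = 12
  J2 runs 2 units, time = 14
  J3 runs 2 units, time = 16
  J4 runs 2 units, time = 18
  J5 runs 2 units, time = 20
  J1 runs 2 units, time = 22
  J2 runs 2 units, time = 24
  J3 runs 2 units, time = 26
  J4 runs 2 units, time = 28
  J5 runs 2 units, time = 30
  J1 runs 2 units, time = 32
  J2 runs 1 units, time = 33
  J3 runs 2 units, time = 35
  J4 runs 2 units, time = 37
  J5 runs 2 units, time = 39
  J1 runs 2 units, time = 41
  J3 runs 2 units, time = 43
  J4 runs 2 units, time = 45
  J5 runs 2 units, time = 47
  J1 runs 2 units, time = 49
  J3 runs 2 units, time = 51
  J4 runs 2 units, time = 53
  J5 runs 2 units, time = 55
  J1 runs 2 units, time = 57
  J3 runs 1 units, time = 58
  J4 runs 2 units, time = 60
Finish times: [57, 33, 58, 60, 55]
Average turnaround = 263/5 = 52.6

52.6


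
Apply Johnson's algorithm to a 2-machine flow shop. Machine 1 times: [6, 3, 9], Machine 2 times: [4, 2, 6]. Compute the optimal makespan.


Apply Johnson's rule:
  Group 1 (a <= b): []
  Group 2 (a > b): [(3, 9, 6), (1, 6, 4), (2, 3, 2)]
Optimal job order: [3, 1, 2]
Schedule:
  Job 3: M1 done at 9, M2 done at 15
  Job 1: M1 done at 15, M2 done at 19
  Job 2: M1 done at 18, M2 done at 21
Makespan = 21

21


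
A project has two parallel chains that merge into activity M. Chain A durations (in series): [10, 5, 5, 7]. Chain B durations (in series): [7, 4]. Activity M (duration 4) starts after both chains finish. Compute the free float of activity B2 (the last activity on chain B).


ES(B2) = sum of predecessors on chain B = 7
EF(B2) = ES + duration = 7 + 4 = 11
Successor of B2 is M. ES(M) = max(sum(A), sum(B)) = max(27, 11) = 27
Free float = ES(successor) - EF(current) = 27 - 11 = 16

16


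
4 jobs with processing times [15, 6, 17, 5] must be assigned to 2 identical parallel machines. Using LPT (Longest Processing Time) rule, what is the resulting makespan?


Sort jobs in decreasing order (LPT): [17, 15, 6, 5]
Assign each job to the least loaded machine:
  Machine 1: jobs [17, 5], load = 22
  Machine 2: jobs [15, 6], load = 21
Makespan = max load = 22

22


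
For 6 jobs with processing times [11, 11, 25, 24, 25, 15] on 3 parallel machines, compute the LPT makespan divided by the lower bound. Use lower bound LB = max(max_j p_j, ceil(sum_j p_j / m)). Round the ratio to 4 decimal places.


LPT order: [25, 25, 24, 15, 11, 11]
Machine loads after assignment: [36, 36, 39]
LPT makespan = 39
Lower bound = max(max_job, ceil(total/3)) = max(25, 37) = 37
Ratio = 39 / 37 = 1.0541

1.0541


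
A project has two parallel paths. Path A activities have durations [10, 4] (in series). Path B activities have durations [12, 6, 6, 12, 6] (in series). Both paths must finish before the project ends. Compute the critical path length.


Path A total = 10 + 4 = 14
Path B total = 12 + 6 + 6 + 12 + 6 = 42
Critical path = longest path = max(14, 42) = 42

42


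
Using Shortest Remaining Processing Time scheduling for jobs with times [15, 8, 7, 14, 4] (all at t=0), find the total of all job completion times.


Since all jobs arrive at t=0, SRPT equals SPT ordering.
SPT order: [4, 7, 8, 14, 15]
Completion times:
  Job 1: p=4, C=4
  Job 2: p=7, C=11
  Job 3: p=8, C=19
  Job 4: p=14, C=33
  Job 5: p=15, C=48
Total completion time = 4 + 11 + 19 + 33 + 48 = 115

115


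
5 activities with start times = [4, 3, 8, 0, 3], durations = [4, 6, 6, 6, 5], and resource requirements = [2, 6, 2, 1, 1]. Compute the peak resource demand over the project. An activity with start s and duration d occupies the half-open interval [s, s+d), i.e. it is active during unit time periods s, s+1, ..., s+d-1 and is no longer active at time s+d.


Each activity i is active on [start_i, start_i + duration_i).
Compute total resource usage per time slot:
  t=0: active resources = [1], total = 1
  t=1: active resources = [1], total = 1
  t=2: active resources = [1], total = 1
  t=3: active resources = [6, 1, 1], total = 8
  t=4: active resources = [2, 6, 1, 1], total = 10
  t=5: active resources = [2, 6, 1, 1], total = 10
  t=6: active resources = [2, 6, 1], total = 9
  t=7: active resources = [2, 6, 1], total = 9
  t=8: active resources = [6, 2], total = 8
  t=9: active resources = [2], total = 2
  t=10: active resources = [2], total = 2
  t=11: active resources = [2], total = 2
  t=12: active resources = [2], total = 2
  t=13: active resources = [2], total = 2
Peak resource demand = 10

10


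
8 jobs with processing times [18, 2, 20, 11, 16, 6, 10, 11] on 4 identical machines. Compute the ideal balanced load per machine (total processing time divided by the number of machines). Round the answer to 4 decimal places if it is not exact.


Total processing time = 18 + 2 + 20 + 11 + 16 + 6 + 10 + 11 = 94
Number of machines = 4
Ideal balanced load = 94 / 4 = 23.5

23.5


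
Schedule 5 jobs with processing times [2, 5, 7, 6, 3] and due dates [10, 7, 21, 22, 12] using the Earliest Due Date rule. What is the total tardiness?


Sort by due date (EDD order): [(5, 7), (2, 10), (3, 12), (7, 21), (6, 22)]
Compute completion times and tardiness:
  Job 1: p=5, d=7, C=5, tardiness=max(0,5-7)=0
  Job 2: p=2, d=10, C=7, tardiness=max(0,7-10)=0
  Job 3: p=3, d=12, C=10, tardiness=max(0,10-12)=0
  Job 4: p=7, d=21, C=17, tardiness=max(0,17-21)=0
  Job 5: p=6, d=22, C=23, tardiness=max(0,23-22)=1
Total tardiness = 1

1


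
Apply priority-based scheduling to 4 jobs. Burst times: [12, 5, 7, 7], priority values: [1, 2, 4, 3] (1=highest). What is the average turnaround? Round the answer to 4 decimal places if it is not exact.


Sort by priority (ascending = highest first):
Order: [(1, 12), (2, 5), (3, 7), (4, 7)]
Completion times:
  Priority 1, burst=12, C=12
  Priority 2, burst=5, C=17
  Priority 3, burst=7, C=24
  Priority 4, burst=7, C=31
Average turnaround = 84/4 = 21.0

21.0


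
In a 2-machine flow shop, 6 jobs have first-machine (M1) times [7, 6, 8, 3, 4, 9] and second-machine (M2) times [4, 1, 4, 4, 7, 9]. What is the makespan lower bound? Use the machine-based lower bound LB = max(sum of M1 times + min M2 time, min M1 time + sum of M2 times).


LB1 = sum(M1 times) + min(M2 times) = 37 + 1 = 38
LB2 = min(M1 times) + sum(M2 times) = 3 + 29 = 32
Lower bound = max(LB1, LB2) = max(38, 32) = 38

38


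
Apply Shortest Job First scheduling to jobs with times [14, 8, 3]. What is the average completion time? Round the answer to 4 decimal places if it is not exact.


SJF order (ascending): [3, 8, 14]
Completion times:
  Job 1: burst=3, C=3
  Job 2: burst=8, C=11
  Job 3: burst=14, C=25
Average completion = 39/3 = 13.0

13.0


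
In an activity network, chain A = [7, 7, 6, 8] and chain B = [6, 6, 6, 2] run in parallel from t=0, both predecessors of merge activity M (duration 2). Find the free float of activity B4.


ES(B4) = sum of predecessors on chain B = 18
EF(B4) = ES + duration = 18 + 2 = 20
Successor of B4 is M. ES(M) = max(sum(A), sum(B)) = max(28, 20) = 28
Free float = ES(successor) - EF(current) = 28 - 20 = 8

8


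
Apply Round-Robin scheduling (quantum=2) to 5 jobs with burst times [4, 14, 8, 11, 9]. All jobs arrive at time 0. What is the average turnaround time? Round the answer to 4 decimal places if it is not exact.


Time quantum = 2
Execution trace:
  J1 runs 2 units, time = 2
  J2 runs 2 units, time = 4
  J3 runs 2 units, time = 6
  J4 runs 2 units, time = 8
  J5 runs 2 units, time = 10
  J1 runs 2 units, time = 12
  J2 runs 2 units, time = 14
  J3 runs 2 units, time = 16
  J4 runs 2 units, time = 18
  J5 runs 2 units, time = 20
  J2 runs 2 units, time = 22
  J3 runs 2 units, time = 24
  J4 runs 2 units, time = 26
  J5 runs 2 units, time = 28
  J2 runs 2 units, time = 30
  J3 runs 2 units, time = 32
  J4 runs 2 units, time = 34
  J5 runs 2 units, time = 36
  J2 runs 2 units, time = 38
  J4 runs 2 units, time = 40
  J5 runs 1 units, time = 41
  J2 runs 2 units, time = 43
  J4 runs 1 units, time = 44
  J2 runs 2 units, time = 46
Finish times: [12, 46, 32, 44, 41]
Average turnaround = 175/5 = 35.0

35.0


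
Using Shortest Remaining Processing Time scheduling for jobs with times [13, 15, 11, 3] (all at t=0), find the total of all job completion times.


Since all jobs arrive at t=0, SRPT equals SPT ordering.
SPT order: [3, 11, 13, 15]
Completion times:
  Job 1: p=3, C=3
  Job 2: p=11, C=14
  Job 3: p=13, C=27
  Job 4: p=15, C=42
Total completion time = 3 + 14 + 27 + 42 = 86

86


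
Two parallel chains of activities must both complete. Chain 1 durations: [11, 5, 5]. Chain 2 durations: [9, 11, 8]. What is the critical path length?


Path A total = 11 + 5 + 5 = 21
Path B total = 9 + 11 + 8 = 28
Critical path = longest path = max(21, 28) = 28

28


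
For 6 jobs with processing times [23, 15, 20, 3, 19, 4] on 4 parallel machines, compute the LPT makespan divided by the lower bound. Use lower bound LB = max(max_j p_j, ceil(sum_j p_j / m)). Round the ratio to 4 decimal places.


LPT order: [23, 20, 19, 15, 4, 3]
Machine loads after assignment: [23, 20, 22, 19]
LPT makespan = 23
Lower bound = max(max_job, ceil(total/4)) = max(23, 21) = 23
Ratio = 23 / 23 = 1.0

1.0


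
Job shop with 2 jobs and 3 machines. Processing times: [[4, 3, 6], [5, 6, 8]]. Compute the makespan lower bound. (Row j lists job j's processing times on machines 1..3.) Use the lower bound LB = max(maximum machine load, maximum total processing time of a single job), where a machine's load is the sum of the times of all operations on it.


Machine loads:
  Machine 1: 4 + 5 = 9
  Machine 2: 3 + 6 = 9
  Machine 3: 6 + 8 = 14
Max machine load = 14
Job totals:
  Job 1: 13
  Job 2: 19
Max job total = 19
Lower bound = max(14, 19) = 19

19


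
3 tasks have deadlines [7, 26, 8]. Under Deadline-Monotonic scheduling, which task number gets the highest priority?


Sort tasks by relative deadline (ascending):
  Task 1: deadline = 7
  Task 3: deadline = 8
  Task 2: deadline = 26
Priority order (highest first): [1, 3, 2]
Highest priority task = 1

1
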